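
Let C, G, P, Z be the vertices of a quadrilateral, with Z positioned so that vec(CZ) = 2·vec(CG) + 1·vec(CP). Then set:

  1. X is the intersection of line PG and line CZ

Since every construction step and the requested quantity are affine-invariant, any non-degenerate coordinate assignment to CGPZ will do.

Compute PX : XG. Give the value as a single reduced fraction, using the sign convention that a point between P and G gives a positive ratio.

PX:XG = 2

Work in coordinates with C = (0, 0), G = (1, 0), P = (0, 1), Z = (2, 1).
1. X is the intersection of line PG and line CZ ⇒ X = (2/3, 1/3)
X = P + t·(G−P) with t = 2/3, so PX:XG = t:(1−t) = 2/3:1/3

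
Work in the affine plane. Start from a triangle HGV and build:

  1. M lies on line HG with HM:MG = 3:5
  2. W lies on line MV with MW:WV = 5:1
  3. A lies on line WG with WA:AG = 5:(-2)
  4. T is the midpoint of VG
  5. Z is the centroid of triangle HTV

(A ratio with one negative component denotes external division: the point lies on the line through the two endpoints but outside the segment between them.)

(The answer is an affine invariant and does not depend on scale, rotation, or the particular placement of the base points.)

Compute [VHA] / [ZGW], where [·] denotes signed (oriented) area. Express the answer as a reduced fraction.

Set H = (0, 0), G = (1, 0), V = (0, 1); any affine frame gives the same invariant.
1. M lies on line HG with HM:MG = 3:5 ⇒ M = (3/8, 0)
2. W lies on line MV with MW:WV = 5:1 ⇒ W = (1/16, 5/6)
3. A lies on line WG with WA:AG = 5:(-2) ⇒ A = (13/8, -5/9)
4. T is the midpoint of VG ⇒ T = (1/2, 1/2)
5. Z is the centroid of triangle HTV ⇒ Z = (1/6, 1/2)
2·[VHA] = 13/8, 2·[ZGW] = 65/288
[VHA]:[ZGW] = 13/8:65/288 = 36/5

[VHA]:[ZGW] = 36/5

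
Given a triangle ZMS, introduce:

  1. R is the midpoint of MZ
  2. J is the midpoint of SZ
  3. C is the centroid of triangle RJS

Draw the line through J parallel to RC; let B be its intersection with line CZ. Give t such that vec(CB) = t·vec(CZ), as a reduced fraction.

t = 1/3

Work in coordinates with Z = (0, 0), M = (1, 0), S = (0, 1).
1. R is the midpoint of MZ ⇒ R = (1/2, 0)
2. J is the midpoint of SZ ⇒ J = (0, 1/2)
3. C is the centroid of triangle RJS ⇒ C = (1/6, 1/2)
through J parallel to RC: direction (-1/3, 1/2); meets CZ at B = (1/9, 1/3)
B = C + t·(Z−C) with t = 1/3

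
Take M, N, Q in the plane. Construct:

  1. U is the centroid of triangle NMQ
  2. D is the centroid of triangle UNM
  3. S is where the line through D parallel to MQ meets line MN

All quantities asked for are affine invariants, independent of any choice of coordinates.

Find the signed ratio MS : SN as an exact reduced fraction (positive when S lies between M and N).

Choose coordinates M = (0, 0), N = (1, 0), Q = (0, 1).
1. U is the centroid of triangle NMQ ⇒ U = (1/3, 1/3)
2. D is the centroid of triangle UNM ⇒ D = (4/9, 1/9)
3. S is where the line through D parallel to MQ meets line MN ⇒ S = (4/9, 0)
S = M + t·(N−M) with t = 4/9, so MS:SN = t:(1−t) = 4/9:5/9

MS:SN = 4/5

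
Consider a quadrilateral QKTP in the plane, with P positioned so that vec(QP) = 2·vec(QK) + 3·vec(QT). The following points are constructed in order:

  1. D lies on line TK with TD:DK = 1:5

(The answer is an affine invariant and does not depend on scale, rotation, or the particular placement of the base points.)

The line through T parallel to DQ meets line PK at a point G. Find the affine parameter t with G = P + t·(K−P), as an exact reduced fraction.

t = 4

Assign Q = (0, 0), K = (1, 0), T = (0, 1), P = (2, 3) — the answer is frame-independent, so this choice is without loss of generality.
1. D lies on line TK with TD:DK = 1:5 ⇒ D = (1/6, 5/6)
through T parallel to DQ: direction (-1/6, -5/6); meets PK at G = (-2, -9)
G = P + t·(K−P) with t = 4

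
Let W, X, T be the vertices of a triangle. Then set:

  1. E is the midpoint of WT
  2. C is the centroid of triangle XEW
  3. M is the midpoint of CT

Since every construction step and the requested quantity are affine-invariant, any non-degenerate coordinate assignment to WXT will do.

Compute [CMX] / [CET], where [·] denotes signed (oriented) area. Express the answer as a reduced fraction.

Assign W = (0, 0), X = (1, 0), T = (0, 1) — the answer is frame-independent, so this choice is without loss of generality.
1. E is the midpoint of WT ⇒ E = (0, 1/2)
2. C is the centroid of triangle XEW ⇒ C = (1/3, 1/6)
3. M is the midpoint of CT ⇒ M = (1/6, 7/12)
2·[CMX] = -1/4, 2·[CET] = -1/6
[CMX]:[CET] = -1/4:-1/6 = 3/2

[CMX]:[CET] = 3/2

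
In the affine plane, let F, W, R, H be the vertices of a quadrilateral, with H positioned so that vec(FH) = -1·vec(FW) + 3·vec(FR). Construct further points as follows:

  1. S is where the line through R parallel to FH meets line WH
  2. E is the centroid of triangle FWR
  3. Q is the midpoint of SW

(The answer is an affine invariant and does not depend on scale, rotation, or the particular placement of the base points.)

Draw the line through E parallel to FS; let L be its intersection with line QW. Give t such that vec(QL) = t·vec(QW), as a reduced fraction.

t = -2/9

Choose coordinates F = (0, 0), W = (1, 0), R = (0, 1), H = (-1, 3).
1. S is where the line through R parallel to FH meets line WH ⇒ S = (-1/3, 2)
2. E is the centroid of triangle FWR ⇒ E = (1/3, 1/3)
3. Q is the midpoint of SW ⇒ Q = (1/3, 1)
through E parallel to FS: direction (-1/3, 2); meets QW at L = (5/27, 11/9)
L = Q + t·(W−Q) with t = -2/9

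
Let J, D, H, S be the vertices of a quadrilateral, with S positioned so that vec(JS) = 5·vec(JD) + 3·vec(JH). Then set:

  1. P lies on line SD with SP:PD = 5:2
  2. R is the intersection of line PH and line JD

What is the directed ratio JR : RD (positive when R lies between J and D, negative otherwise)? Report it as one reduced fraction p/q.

JR:RD = -15/14

Assign J = (0, 0), D = (1, 0), H = (0, 1), S = (5, 3) — the answer is frame-independent, so this choice is without loss of generality.
1. P lies on line SD with SP:PD = 5:2 ⇒ P = (15/7, 6/7)
2. R is the intersection of line PH and line JD ⇒ R = (15, 0)
R = J + t·(D−J) with t = 15, so JR:RD = t:(1−t) = 15:-14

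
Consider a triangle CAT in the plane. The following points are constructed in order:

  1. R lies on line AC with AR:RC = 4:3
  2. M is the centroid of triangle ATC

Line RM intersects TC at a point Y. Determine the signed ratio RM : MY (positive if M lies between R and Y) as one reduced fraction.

Set C = (0, 0), A = (1, 0), T = (0, 1); any affine frame gives the same invariant.
1. R lies on line AC with AR:RC = 4:3 ⇒ R = (3/7, 0)
2. M is the centroid of triangle ATC ⇒ M = (1/3, 1/3)
line RM meets TC at Y = (0, 3/2)
M = R + t·(Y−R) with t = 2/9, so RM:MY = 2/9:7/9

RM:MY = 2/7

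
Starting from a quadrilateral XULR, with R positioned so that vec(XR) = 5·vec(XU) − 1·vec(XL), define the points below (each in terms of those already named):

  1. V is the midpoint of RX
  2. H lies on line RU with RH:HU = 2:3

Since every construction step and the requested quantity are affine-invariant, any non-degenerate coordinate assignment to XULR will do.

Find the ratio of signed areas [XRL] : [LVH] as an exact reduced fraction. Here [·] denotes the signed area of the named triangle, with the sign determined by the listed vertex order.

[XRL]:[LVH] = 50/11

Work in coordinates with X = (0, 0), U = (1, 0), L = (0, 1), R = (5, -1).
1. V is the midpoint of RX ⇒ V = (5/2, -1/2)
2. H lies on line RU with RH:HU = 2:3 ⇒ H = (17/5, -3/5)
2·[XRL] = 5, 2·[LVH] = 11/10
[XRL]:[LVH] = 5:11/10 = 50/11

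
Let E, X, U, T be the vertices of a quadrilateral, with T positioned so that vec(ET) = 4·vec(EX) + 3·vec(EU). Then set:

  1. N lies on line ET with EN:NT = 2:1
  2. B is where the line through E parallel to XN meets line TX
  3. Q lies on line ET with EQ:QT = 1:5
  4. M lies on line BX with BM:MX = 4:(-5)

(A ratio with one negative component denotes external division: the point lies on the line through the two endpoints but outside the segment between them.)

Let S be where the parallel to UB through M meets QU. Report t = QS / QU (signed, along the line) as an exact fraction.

t = 331/43

Work in coordinates with E = (0, 0), X = (1, 0), U = (0, 1), T = (4, 3).
1. N lies on line ET with EN:NT = 2:1 ⇒ N = (8/3, 2)
2. B is where the line through E parallel to XN meets line TX ⇒ B = (-5, -6)
3. Q lies on line ET with EQ:QT = 1:5 ⇒ Q = (2/3, 1/2)
4. M lies on line BX with BM:MX = 4:(-5) ⇒ M = (-29, -30)
through M parallel to UB: direction (-5, -7); meets QU at S = (-192/43, 187/43)
S = Q + t·(U−Q) with t = 331/43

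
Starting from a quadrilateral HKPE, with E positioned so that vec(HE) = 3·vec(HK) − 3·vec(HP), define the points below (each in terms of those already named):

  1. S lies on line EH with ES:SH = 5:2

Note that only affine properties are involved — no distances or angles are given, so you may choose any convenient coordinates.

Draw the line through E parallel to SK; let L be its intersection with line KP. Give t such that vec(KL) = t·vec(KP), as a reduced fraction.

t = -15/7

Choose coordinates H = (0, 0), K = (1, 0), P = (0, 1), E = (3, -3).
1. S lies on line EH with ES:SH = 5:2 ⇒ S = (6/7, -6/7)
through E parallel to SK: direction (1/7, 6/7); meets KP at L = (22/7, -15/7)
L = K + t·(P−K) with t = -15/7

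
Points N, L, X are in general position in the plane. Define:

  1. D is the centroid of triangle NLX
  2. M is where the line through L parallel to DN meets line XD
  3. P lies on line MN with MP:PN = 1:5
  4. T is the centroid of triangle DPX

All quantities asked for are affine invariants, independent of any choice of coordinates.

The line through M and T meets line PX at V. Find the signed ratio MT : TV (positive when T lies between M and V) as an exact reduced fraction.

MT:TV = 5

Work in coordinates with N = (0, 0), L = (1, 0), X = (0, 1).
1. D is the centroid of triangle NLX ⇒ D = (1/3, 1/3)
2. M is where the line through L parallel to DN meets line XD ⇒ M = (2/3, -1/3)
3. P lies on line MN with MP:PN = 1:5 ⇒ P = (5/9, -5/18)
4. T is the centroid of triangle DPX ⇒ T = (8/27, 19/54)
line MT meets PX at V = (2/9, 22/45)
T = M + t·(V−M) with t = 5/6, so MT:TV = 5/6:1/6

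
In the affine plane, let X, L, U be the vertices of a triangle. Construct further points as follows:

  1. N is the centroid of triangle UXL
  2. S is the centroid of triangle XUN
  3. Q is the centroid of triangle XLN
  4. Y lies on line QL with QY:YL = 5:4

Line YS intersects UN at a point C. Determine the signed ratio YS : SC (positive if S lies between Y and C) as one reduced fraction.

YS:SC = -8/3

Choose coordinates X = (0, 0), L = (1, 0), U = (0, 1).
1. N is the centroid of triangle UXL ⇒ N = (1/3, 1/3)
2. S is the centroid of triangle XUN ⇒ S = (1/9, 4/9)
3. Q is the centroid of triangle XLN ⇒ Q = (4/9, 1/9)
4. Y lies on line QL with QY:YL = 5:4 ⇒ Y = (61/81, 4/81)
line YS meets UN at C = (19/54, 8/27)
S = Y + t·(C−Y) with t = 8/5, so YS:SC = 8/5:-3/5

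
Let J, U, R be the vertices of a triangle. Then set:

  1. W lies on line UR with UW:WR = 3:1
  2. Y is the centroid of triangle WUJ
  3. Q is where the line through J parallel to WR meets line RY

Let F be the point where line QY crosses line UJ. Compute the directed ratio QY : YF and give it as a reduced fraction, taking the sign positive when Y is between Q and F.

QY:YF = -6

Work in coordinates with J = (0, 0), U = (1, 0), R = (0, 1).
1. W lies on line UR with UW:WR = 3:1 ⇒ W = (1/4, 3/4)
2. Y is the centroid of triangle WUJ ⇒ Y = (5/12, 1/4)
3. Q is where the line through J parallel to WR meets line RY ⇒ Q = (5/4, -5/4)
line QY meets UJ at F = (5/9, 0)
Y = Q + t·(F−Q) with t = 6/5, so QY:YF = 6/5:-1/5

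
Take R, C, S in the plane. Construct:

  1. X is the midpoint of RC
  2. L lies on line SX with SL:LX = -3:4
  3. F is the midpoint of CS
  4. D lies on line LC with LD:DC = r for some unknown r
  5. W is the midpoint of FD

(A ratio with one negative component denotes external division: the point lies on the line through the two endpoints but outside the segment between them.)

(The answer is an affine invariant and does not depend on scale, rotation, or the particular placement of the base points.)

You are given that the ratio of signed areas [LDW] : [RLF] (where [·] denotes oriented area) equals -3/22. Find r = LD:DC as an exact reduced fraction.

r = -1/2

Set R = (0, 0), C = (1, 0), S = (0, 1); any affine frame gives the same invariant.
1. X is the midpoint of RC ⇒ X = (1/2, 0)
2. L lies on line SX with SL:LX = -3:4 ⇒ L = (-3/2, 4)
3. F is the midpoint of CS ⇒ F = (1/2, 1/2)
4. With LD:DC = r, write λ = r/(r+1) so D = L + λ·(C−L); D is affine-linear in λ
5. W is the midpoint of FD ⇒ W is an affine combination of earlier points and hence also affine-linear in λ
Every point depending on D is an affine combination of D and λ-independent points, so each such coordinate is linear in λ; the λ² term in each signed area is a multiple of (C−L)×(C−L) = 0, so 2·[LDW] and 2·[RLF] are each linear in λ. Evaluating at λ=0 and λ=1:
  2·[LDW] = -3/8·λ,   2·[RLF] = -11/4
So [LDW]:[RLF] = (-3/8·λ) / (-11/4). Setting this equal to -3/22:
  -3/8·λ = -3/22·(-11/4)  ⇒  λ = -1
Then r = λ/(1−λ) = (-1)/(2) = -1/2. Check: with r = -1/2, D = (-4, 8) and [LDW]:[RLF] = -3/22 as required.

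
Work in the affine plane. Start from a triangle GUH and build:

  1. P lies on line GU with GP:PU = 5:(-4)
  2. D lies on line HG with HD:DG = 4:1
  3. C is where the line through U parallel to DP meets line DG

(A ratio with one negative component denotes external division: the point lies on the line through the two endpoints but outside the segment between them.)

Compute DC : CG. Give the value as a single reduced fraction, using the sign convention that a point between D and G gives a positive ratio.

Assign G = (0, 0), U = (1, 0), H = (0, 1) — the answer is frame-independent, so this choice is without loss of generality.
1. P lies on line GU with GP:PU = 5:(-4) ⇒ P = (5, 0)
2. D lies on line HG with HD:DG = 4:1 ⇒ D = (0, 1/5)
3. C is where the line through U parallel to DP meets line DG ⇒ C = (0, 1/25)
C = D + t·(G−D) with t = 4/5, so DC:CG = t:(1−t) = 4/5:1/5

DC:CG = 4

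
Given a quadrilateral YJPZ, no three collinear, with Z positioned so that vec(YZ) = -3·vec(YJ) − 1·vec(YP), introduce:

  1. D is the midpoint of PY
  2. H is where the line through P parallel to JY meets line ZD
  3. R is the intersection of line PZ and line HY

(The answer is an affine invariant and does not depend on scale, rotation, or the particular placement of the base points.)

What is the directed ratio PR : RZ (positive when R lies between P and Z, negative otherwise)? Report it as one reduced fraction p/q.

PR:RZ = -1/2

Assign Y = (0, 0), J = (1, 0), P = (0, 1), Z = (-3, -1) — the answer is frame-independent, so this choice is without loss of generality.
1. D is the midpoint of PY ⇒ D = (0, 1/2)
2. H is where the line through P parallel to JY meets line ZD ⇒ H = (1, 1)
3. R is the intersection of line PZ and line HY ⇒ R = (3, 3)
R = P + t·(Z−P) with t = -1, so PR:RZ = t:(1−t) = -1:2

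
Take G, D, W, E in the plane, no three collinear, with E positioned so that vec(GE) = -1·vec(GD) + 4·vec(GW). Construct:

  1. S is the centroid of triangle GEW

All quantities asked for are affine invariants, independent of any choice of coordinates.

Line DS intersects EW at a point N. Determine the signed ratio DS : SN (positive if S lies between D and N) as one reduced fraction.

DS:SN = -7

Work in coordinates with G = (0, 0), D = (1, 0), W = (0, 1), E = (-1, 4).
1. S is the centroid of triangle GEW ⇒ S = (-1/3, 5/3)
line DS meets EW at N = (-1/7, 10/7)
S = D + t·(N−D) with t = 7/6, so DS:SN = 7/6:-1/6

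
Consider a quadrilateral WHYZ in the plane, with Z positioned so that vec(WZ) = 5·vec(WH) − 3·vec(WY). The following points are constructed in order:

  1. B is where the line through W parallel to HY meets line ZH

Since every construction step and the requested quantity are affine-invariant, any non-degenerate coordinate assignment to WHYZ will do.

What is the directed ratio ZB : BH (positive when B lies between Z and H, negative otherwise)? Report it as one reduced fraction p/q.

Choose coordinates W = (0, 0), H = (1, 0), Y = (0, 1), Z = (5, -3).
1. B is where the line through W parallel to HY meets line ZH ⇒ B = (-3, 3)
B = Z + t·(H−Z) with t = 2, so ZB:BH = t:(1−t) = 2:-1

ZB:BH = -2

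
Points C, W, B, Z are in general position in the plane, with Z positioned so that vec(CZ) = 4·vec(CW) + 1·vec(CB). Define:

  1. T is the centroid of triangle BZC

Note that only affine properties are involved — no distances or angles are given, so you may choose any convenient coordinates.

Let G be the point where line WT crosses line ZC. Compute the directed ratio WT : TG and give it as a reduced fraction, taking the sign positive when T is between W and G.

WT:TG = -7/4

Choose coordinates C = (0, 0), W = (1, 0), B = (0, 1), Z = (4, 1).
1. T is the centroid of triangle BZC ⇒ T = (4/3, 2/3)
line WT meets ZC at G = (8/7, 2/7)
T = W + t·(G−W) with t = 7/3, so WT:TG = 7/3:-4/3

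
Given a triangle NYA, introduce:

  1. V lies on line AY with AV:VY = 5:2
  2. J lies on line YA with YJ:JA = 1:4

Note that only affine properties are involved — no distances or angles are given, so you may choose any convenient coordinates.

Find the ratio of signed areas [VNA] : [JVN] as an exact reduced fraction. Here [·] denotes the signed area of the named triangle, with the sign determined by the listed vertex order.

[VNA]:[JVN] = -25/3

Assign N = (0, 0), Y = (1, 0), A = (0, 1) — the answer is frame-independent, so this choice is without loss of generality.
1. V lies on line AY with AV:VY = 5:2 ⇒ V = (5/7, 2/7)
2. J lies on line YA with YJ:JA = 1:4 ⇒ J = (4/5, 1/5)
2·[VNA] = -5/7, 2·[JVN] = 3/35
[VNA]:[JVN] = -5/7:3/35 = -25/3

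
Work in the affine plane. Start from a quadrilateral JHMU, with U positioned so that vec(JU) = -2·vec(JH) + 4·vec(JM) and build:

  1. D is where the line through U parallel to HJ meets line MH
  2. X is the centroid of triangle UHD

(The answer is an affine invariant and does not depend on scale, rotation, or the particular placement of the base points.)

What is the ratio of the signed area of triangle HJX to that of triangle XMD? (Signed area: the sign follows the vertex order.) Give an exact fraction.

[HJX]:[XMD] = 8/3

Work in coordinates with J = (0, 0), H = (1, 0), M = (0, 1), U = (-2, 4).
1. D is where the line through U parallel to HJ meets line MH ⇒ D = (-3, 4)
2. X is the centroid of triangle UHD ⇒ X = (-4/3, 8/3)
2·[HJX] = -8/3, 2·[XMD] = -1
[HJX]:[XMD] = -8/3:-1 = 8/3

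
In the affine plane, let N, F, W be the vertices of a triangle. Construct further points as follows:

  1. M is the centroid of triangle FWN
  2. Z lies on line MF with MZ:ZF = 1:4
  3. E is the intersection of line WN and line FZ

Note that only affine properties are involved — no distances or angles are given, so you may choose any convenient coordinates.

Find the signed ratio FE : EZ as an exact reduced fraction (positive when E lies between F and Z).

FE:EZ = -15/7

Assign N = (0, 0), F = (1, 0), W = (0, 1) — the answer is frame-independent, so this choice is without loss of generality.
1. M is the centroid of triangle FWN ⇒ M = (1/3, 1/3)
2. Z lies on line MF with MZ:ZF = 1:4 ⇒ Z = (7/15, 4/15)
3. E is the intersection of line WN and line FZ ⇒ E = (0, 1/2)
E = F + t·(Z−F) with t = 15/8, so FE:EZ = t:(1−t) = 15/8:-7/8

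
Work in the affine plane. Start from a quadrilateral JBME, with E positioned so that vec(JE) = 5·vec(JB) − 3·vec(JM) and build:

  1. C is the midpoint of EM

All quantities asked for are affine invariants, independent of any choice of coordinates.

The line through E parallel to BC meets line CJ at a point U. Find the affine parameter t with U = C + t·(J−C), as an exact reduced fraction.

Work in coordinates with J = (0, 0), B = (1, 0), M = (0, 1), E = (5, -3).
1. C is the midpoint of EM ⇒ C = (5/2, -1)
through E parallel to BC: direction (3/2, -1); meets CJ at U = (5/4, -1/2)
U = C + t·(J−C) with t = 1/2

t = 1/2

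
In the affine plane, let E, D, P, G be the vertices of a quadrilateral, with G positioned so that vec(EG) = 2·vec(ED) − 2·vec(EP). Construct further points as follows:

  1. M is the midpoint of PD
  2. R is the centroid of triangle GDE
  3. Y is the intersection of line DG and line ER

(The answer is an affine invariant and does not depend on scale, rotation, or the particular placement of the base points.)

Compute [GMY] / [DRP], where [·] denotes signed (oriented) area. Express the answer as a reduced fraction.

[GMY]:[DRP] = 3/8

Choose coordinates E = (0, 0), D = (1, 0), P = (0, 1), G = (2, -2).
1. M is the midpoint of PD ⇒ M = (1/2, 1/2)
2. R is the centroid of triangle GDE ⇒ R = (1, -2/3)
3. Y is the intersection of line DG and line ER ⇒ Y = (3/2, -1)
2·[GMY] = -1/4, 2·[DRP] = -2/3
[GMY]:[DRP] = -1/4:-2/3 = 3/8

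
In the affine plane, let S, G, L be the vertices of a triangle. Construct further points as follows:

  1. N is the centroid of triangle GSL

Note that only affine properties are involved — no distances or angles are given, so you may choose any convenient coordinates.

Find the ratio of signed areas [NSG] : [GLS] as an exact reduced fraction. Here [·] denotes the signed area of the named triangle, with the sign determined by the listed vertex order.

Work in coordinates with S = (0, 0), G = (1, 0), L = (0, 1).
1. N is the centroid of triangle GSL ⇒ N = (1/3, 1/3)
2·[NSG] = 1/3, 2·[GLS] = 1
[NSG]:[GLS] = 1/3:1 = 1/3

[NSG]:[GLS] = 1/3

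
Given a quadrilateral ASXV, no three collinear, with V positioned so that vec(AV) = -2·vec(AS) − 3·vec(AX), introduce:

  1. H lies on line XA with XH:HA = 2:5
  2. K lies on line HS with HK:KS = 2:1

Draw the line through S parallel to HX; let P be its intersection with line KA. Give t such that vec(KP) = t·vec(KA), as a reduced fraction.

Work in coordinates with A = (0, 0), S = (1, 0), X = (0, 1), V = (-2, -3).
1. H lies on line XA with XH:HA = 2:5 ⇒ H = (0, 5/7)
2. K lies on line HS with HK:KS = 2:1 ⇒ K = (2/3, 5/21)
through S parallel to HX: direction (0, 2/7); meets KA at P = (1, 5/14)
P = K + t·(A−K) with t = -1/2

t = -1/2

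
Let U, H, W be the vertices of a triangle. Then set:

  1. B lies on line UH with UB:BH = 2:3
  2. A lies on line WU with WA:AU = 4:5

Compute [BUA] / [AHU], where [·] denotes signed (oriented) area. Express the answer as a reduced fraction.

[BUA]:[AHU] = 2/5

Choose coordinates U = (0, 0), H = (1, 0), W = (0, 1).
1. B lies on line UH with UB:BH = 2:3 ⇒ B = (2/5, 0)
2. A lies on line WU with WA:AU = 4:5 ⇒ A = (0, 5/9)
2·[BUA] = -2/9, 2·[AHU] = -5/9
[BUA]:[AHU] = -2/9:-5/9 = 2/5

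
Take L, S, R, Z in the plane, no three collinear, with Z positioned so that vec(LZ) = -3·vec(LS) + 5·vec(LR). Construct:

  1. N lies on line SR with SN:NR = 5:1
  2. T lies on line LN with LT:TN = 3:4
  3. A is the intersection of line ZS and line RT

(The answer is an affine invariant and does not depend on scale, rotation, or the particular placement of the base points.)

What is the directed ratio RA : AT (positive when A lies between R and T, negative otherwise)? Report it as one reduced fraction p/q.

Work in coordinates with L = (0, 0), S = (1, 0), R = (0, 1), Z = (-3, 5).
1. N lies on line SR with SN:NR = 5:1 ⇒ N = (1/6, 5/6)
2. T lies on line LN with LT:TN = 3:4 ⇒ T = (1/14, 5/14)
3. A is the intersection of line ZS and line RT ⇒ A = (-1/31, 40/31)
A = R + t·(T−R) with t = -14/31, so RA:AT = t:(1−t) = -14/31:45/31

RA:AT = -14/45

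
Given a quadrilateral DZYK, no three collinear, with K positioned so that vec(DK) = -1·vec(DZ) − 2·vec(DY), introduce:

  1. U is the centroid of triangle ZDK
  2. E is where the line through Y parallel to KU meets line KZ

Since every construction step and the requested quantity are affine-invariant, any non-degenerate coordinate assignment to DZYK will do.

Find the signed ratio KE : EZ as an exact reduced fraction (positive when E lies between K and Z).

Work in coordinates with D = (0, 0), Z = (1, 0), Y = (0, 1), K = (-1, -2).
1. U is the centroid of triangle ZDK ⇒ U = (0, -2/3)
2. E is where the line through Y parallel to KU meets line KZ ⇒ E = (-6, -7)
E = K + t·(Z−K) with t = -5/2, so KE:EZ = t:(1−t) = -5/2:7/2

KE:EZ = -5/7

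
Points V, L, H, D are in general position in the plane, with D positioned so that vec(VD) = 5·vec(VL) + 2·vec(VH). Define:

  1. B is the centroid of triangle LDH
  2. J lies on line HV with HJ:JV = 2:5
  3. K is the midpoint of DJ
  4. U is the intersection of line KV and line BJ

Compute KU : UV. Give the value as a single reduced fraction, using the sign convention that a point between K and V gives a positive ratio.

KU:UV = 2/5

Set V = (0, 0), L = (1, 0), H = (0, 1), D = (5, 2); any affine frame gives the same invariant.
1. B is the centroid of triangle LDH ⇒ B = (2, 1)
2. J lies on line HV with HJ:JV = 2:5 ⇒ J = (0, 5/7)
3. K is the midpoint of DJ ⇒ K = (5/2, 19/14)
4. U is the intersection of line KV and line BJ ⇒ U = (25/14, 95/98)
U = K + t·(V−K) with t = 2/7, so KU:UV = t:(1−t) = 2/7:5/7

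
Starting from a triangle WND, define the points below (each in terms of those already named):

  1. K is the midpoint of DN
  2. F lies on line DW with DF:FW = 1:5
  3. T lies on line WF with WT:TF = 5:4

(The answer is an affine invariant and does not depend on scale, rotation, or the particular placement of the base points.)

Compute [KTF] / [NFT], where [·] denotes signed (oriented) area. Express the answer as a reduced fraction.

Work in coordinates with W = (0, 0), N = (1, 0), D = (0, 1).
1. K is the midpoint of DN ⇒ K = (1/2, 1/2)
2. F lies on line DW with DF:FW = 1:5 ⇒ F = (0, 5/6)
3. T lies on line WF with WT:TF = 5:4 ⇒ T = (0, 25/54)
2·[KTF] = -5/27, 2·[NFT] = 10/27
[KTF]:[NFT] = -5/27:10/27 = -1/2

[KTF]:[NFT] = -1/2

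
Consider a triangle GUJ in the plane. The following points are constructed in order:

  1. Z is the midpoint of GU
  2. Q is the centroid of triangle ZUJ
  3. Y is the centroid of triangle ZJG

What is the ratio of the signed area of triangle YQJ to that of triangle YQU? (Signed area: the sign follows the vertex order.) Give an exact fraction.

[YQJ]:[YQU] = -2

Assign G = (0, 0), U = (1, 0), J = (0, 1) — the answer is frame-independent, so this choice is without loss of generality.
1. Z is the midpoint of GU ⇒ Z = (1/2, 0)
2. Q is the centroid of triangle ZUJ ⇒ Q = (1/2, 1/3)
3. Y is the centroid of triangle ZJG ⇒ Y = (1/6, 1/3)
2·[YQJ] = 2/9, 2·[YQU] = -1/9
[YQJ]:[YQU] = 2/9:-1/9 = -2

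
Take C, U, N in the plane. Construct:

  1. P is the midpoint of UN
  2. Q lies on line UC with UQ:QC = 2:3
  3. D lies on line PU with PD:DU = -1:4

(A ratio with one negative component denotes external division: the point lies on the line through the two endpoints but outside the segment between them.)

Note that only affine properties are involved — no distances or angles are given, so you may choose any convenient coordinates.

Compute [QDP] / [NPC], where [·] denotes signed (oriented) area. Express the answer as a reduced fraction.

Set C = (0, 0), U = (1, 0), N = (0, 1); any affine frame gives the same invariant.
1. P is the midpoint of UN ⇒ P = (1/2, 1/2)
2. Q lies on line UC with UQ:QC = 2:3 ⇒ Q = (3/5, 0)
3. D lies on line PU with PD:DU = -1:4 ⇒ D = (1/3, 2/3)
2·[QDP] = -1/15, 2·[NPC] = -1/2
[QDP]:[NPC] = -1/15:-1/2 = 2/15

[QDP]:[NPC] = 2/15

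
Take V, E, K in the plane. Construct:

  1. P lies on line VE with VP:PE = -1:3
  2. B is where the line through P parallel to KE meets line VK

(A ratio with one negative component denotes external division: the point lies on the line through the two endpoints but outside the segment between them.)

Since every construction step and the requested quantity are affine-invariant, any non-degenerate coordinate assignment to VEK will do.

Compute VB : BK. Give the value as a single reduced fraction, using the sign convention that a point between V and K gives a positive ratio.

VB:BK = -1/3

Assign V = (0, 0), E = (1, 0), K = (0, 1) — the answer is frame-independent, so this choice is without loss of generality.
1. P lies on line VE with VP:PE = -1:3 ⇒ P = (-1/2, 0)
2. B is where the line through P parallel to KE meets line VK ⇒ B = (0, -1/2)
B = V + t·(K−V) with t = -1/2, so VB:BK = t:(1−t) = -1/2:3/2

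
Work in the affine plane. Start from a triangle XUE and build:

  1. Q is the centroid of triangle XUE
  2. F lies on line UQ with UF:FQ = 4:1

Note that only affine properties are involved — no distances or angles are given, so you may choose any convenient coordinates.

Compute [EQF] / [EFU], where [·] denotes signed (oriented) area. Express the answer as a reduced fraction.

[EQF]:[EFU] = 1/4

Choose coordinates X = (0, 0), U = (1, 0), E = (0, 1).
1. Q is the centroid of triangle XUE ⇒ Q = (1/3, 1/3)
2. F lies on line UQ with UF:FQ = 4:1 ⇒ F = (7/15, 4/15)
2·[EQF] = 1/15, 2·[EFU] = 4/15
[EQF]:[EFU] = 1/15:4/15 = 1/4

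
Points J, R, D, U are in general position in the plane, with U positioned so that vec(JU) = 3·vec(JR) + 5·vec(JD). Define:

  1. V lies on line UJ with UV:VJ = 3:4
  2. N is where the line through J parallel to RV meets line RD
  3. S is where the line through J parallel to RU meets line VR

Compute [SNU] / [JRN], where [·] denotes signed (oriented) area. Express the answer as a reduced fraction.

Assign J = (0, 0), R = (1, 0), D = (0, 1), U = (3, 5) — the answer is frame-independent, so this choice is without loss of generality.
1. V lies on line UJ with UV:VJ = 3:4 ⇒ V = (12/7, 20/7)
2. N is where the line through J parallel to RV meets line RD ⇒ N = (1/5, 4/5)
3. S is where the line through J parallel to RU meets line VR ⇒ S = (8/3, 20/3)
2·[SNU] = 91/15, 2·[JRN] = 4/5
[SNU]:[JRN] = 91/15:4/5 = 91/12

[SNU]:[JRN] = 91/12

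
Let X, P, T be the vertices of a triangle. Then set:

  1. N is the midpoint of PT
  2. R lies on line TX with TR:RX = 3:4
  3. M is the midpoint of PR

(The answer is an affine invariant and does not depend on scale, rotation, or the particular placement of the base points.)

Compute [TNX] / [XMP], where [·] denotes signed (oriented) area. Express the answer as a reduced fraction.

Work in coordinates with X = (0, 0), P = (1, 0), T = (0, 1).
1. N is the midpoint of PT ⇒ N = (1/2, 1/2)
2. R lies on line TX with TR:RX = 3:4 ⇒ R = (0, 4/7)
3. M is the midpoint of PR ⇒ M = (1/2, 2/7)
2·[TNX] = -1/2, 2·[XMP] = -2/7
[TNX]:[XMP] = -1/2:-2/7 = 7/4

[TNX]:[XMP] = 7/4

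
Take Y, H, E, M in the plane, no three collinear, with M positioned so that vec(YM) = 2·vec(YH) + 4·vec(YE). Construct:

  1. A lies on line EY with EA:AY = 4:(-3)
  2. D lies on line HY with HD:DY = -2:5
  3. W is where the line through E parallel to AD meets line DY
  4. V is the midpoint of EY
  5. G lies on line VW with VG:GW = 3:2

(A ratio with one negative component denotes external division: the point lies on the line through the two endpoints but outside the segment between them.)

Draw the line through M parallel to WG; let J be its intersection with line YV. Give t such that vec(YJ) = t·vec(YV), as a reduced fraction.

Choose coordinates Y = (0, 0), H = (1, 0), E = (0, 1), M = (2, 4).
1. A lies on line EY with EA:AY = 4:(-3) ⇒ A = (0, -3)
2. D lies on line HY with HD:DY = -2:5 ⇒ D = (5/3, 0)
3. W is where the line through E parallel to AD meets line DY ⇒ W = (-5/9, 0)
4. V is the midpoint of EY ⇒ V = (0, 1/2)
5. G lies on line VW with VG:GW = 3:2 ⇒ G = (-1/3, 1/5)
through M parallel to WG: direction (2/9, 1/5); meets YV at J = (0, 11/5)
J = Y + t·(V−Y) with t = 22/5

t = 22/5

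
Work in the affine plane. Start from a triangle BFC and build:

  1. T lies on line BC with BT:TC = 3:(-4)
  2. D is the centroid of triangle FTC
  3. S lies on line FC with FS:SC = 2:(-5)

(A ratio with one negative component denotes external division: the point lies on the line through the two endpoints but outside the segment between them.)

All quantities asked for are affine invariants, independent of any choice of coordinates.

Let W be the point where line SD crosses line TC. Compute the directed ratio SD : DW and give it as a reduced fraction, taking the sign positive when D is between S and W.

SD:DW = 4

Work in coordinates with B = (0, 0), F = (1, 0), C = (0, 1).
1. T lies on line BC with BT:TC = 3:(-4) ⇒ T = (0, -3)
2. D is the centroid of triangle FTC ⇒ D = (1/3, -2/3)
3. S lies on line FC with FS:SC = 2:(-5) ⇒ S = (5/3, -2/3)
line SD meets TC at W = (0, -2/3)
D = S + t·(W−S) with t = 4/5, so SD:DW = 4/5:1/5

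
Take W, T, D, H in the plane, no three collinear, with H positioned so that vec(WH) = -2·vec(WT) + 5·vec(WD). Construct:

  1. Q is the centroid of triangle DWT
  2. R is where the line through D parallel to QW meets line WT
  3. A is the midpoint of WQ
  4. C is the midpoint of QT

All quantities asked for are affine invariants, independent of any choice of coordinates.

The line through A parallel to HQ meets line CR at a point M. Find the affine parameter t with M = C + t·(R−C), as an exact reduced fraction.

Assign W = (0, 0), T = (1, 0), D = (0, 1), H = (-2, 5) — the answer is frame-independent, so this choice is without loss of generality.
1. Q is the centroid of triangle DWT ⇒ Q = (1/3, 1/3)
2. R is where the line through D parallel to QW meets line WT ⇒ R = (-1, 0)
3. A is the midpoint of WQ ⇒ A = (1/6, 1/6)
4. C is the midpoint of QT ⇒ C = (2/3, 1/6)
through A parallel to HQ: direction (7/3, -14/3); meets CR at M = (4/21, 5/42)
M = C + t·(R−C) with t = 2/7

t = 2/7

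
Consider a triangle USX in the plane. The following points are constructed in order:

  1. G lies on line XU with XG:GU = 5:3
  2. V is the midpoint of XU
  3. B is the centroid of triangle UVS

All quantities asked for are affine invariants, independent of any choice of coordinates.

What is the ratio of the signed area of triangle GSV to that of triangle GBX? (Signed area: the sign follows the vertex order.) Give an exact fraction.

[GSV]:[GBX] = 3/5

Work in coordinates with U = (0, 0), S = (1, 0), X = (0, 1).
1. G lies on line XU with XG:GU = 5:3 ⇒ G = (0, 3/8)
2. V is the midpoint of XU ⇒ V = (0, 1/2)
3. B is the centroid of triangle UVS ⇒ B = (1/3, 1/6)
2·[GSV] = 1/8, 2·[GBX] = 5/24
[GSV]:[GBX] = 1/8:5/24 = 3/5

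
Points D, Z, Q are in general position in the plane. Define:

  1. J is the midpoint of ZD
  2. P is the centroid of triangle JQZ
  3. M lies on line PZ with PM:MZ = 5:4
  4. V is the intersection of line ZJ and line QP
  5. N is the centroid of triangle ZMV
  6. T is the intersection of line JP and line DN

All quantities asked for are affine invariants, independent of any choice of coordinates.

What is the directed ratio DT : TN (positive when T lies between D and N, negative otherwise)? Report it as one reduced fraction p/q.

DT:TN = 54/37

Work in coordinates with D = (0, 0), Z = (1, 0), Q = (0, 1).
1. J is the midpoint of ZD ⇒ J = (1/2, 0)
2. P is the centroid of triangle JQZ ⇒ P = (1/2, 1/3)
3. M lies on line PZ with PM:MZ = 5:4 ⇒ M = (7/9, 4/27)
4. V is the intersection of line ZJ and line QP ⇒ V = (3/4, 0)
5. N is the centroid of triangle ZMV ⇒ N = (91/108, 4/81)
6. T is the intersection of line JP and line DN ⇒ T = (1/2, 8/273)
T = D + t·(N−D) with t = 54/91, so DT:TN = t:(1−t) = 54/91:37/91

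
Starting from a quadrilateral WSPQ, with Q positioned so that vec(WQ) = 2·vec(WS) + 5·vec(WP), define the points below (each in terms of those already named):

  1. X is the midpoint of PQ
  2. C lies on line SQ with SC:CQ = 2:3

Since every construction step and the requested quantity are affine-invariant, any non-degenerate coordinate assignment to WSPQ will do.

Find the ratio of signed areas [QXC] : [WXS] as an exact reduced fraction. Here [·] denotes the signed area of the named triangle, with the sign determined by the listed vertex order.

Choose coordinates W = (0, 0), S = (1, 0), P = (0, 1), Q = (2, 5).
1. X is the midpoint of PQ ⇒ X = (1, 3)
2. C lies on line SQ with SC:CQ = 2:3 ⇒ C = (7/5, 2)
2·[QXC] = 9/5, 2·[WXS] = -3
[QXC]:[WXS] = 9/5:-3 = -3/5

[QXC]:[WXS] = -3/5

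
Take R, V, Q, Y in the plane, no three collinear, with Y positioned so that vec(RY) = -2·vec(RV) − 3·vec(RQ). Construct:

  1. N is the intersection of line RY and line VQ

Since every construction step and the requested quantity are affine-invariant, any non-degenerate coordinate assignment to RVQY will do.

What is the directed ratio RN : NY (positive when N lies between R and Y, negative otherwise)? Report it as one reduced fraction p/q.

Choose coordinates R = (0, 0), V = (1, 0), Q = (0, 1), Y = (-2, -3).
1. N is the intersection of line RY and line VQ ⇒ N = (2/5, 3/5)
N = R + t·(Y−R) with t = -1/5, so RN:NY = t:(1−t) = -1/5:6/5

RN:NY = -1/6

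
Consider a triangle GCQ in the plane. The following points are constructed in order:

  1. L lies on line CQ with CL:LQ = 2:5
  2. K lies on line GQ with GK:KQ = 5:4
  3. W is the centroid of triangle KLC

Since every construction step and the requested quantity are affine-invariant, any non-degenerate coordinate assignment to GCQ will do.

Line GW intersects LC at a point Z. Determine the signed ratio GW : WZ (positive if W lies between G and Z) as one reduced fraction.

Work in coordinates with G = (0, 0), C = (1, 0), Q = (0, 1).
1. L lies on line CQ with CL:LQ = 2:5 ⇒ L = (5/7, 2/7)
2. K lies on line GQ with GK:KQ = 5:4 ⇒ K = (0, 5/9)
3. W is the centroid of triangle KLC ⇒ W = (4/7, 53/189)
line GW meets LC at Z = (108/161, 53/161)
W = G + t·(Z−G) with t = 23/27, so GW:WZ = 23/27:4/27

GW:WZ = 23/4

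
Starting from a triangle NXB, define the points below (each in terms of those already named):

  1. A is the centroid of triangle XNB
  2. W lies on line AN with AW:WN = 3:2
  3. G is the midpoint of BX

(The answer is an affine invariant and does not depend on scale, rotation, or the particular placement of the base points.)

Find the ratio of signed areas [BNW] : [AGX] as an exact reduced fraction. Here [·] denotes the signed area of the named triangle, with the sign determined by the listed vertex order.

Choose coordinates N = (0, 0), X = (1, 0), B = (0, 1).
1. A is the centroid of triangle XNB ⇒ A = (1/3, 1/3)
2. W lies on line AN with AW:WN = 3:2 ⇒ W = (2/15, 2/15)
3. G is the midpoint of BX ⇒ G = (1/2, 1/2)
2·[BNW] = 2/15, 2·[AGX] = -1/6
[BNW]:[AGX] = 2/15:-1/6 = -4/5

[BNW]:[AGX] = -4/5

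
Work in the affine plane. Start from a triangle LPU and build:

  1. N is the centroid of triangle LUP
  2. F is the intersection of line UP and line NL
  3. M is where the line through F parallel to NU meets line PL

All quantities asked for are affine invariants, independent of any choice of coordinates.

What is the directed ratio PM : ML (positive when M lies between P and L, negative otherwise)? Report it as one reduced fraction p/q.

Set L = (0, 0), P = (1, 0), U = (0, 1); any affine frame gives the same invariant.
1. N is the centroid of triangle LUP ⇒ N = (1/3, 1/3)
2. F is the intersection of line UP and line NL ⇒ F = (1/2, 1/2)
3. M is where the line through F parallel to NU meets line PL ⇒ M = (3/4, 0)
M = P + t·(L−P) with t = 1/4, so PM:ML = t:(1−t) = 1/4:3/4

PM:ML = 1/3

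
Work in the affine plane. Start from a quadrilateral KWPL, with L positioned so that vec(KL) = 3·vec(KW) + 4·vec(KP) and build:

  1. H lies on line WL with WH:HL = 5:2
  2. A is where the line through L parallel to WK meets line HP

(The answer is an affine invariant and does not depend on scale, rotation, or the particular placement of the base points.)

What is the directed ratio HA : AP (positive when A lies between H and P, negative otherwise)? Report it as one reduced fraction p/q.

HA:AP = -8/21

Work in coordinates with K = (0, 0), W = (1, 0), P = (0, 1), L = (3, 4).
1. H lies on line WL with WH:HL = 5:2 ⇒ H = (17/7, 20/7)
2. A is where the line through L parallel to WK meets line HP ⇒ A = (51/13, 4)
A = H + t·(P−H) with t = -8/13, so HA:AP = t:(1−t) = -8/13:21/13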